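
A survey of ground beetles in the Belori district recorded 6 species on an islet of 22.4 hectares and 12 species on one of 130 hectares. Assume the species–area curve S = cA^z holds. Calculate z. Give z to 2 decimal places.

0.39

Taking logs: ln S = ln c + z ln A, so z = (ln S₂ − ln S₁)/(ln A₂ − ln A₁).
z = ln(12/6) / ln(130/22.4) = ln(2) / ln(5.804) = 0.6931 / 1.7585 = 0.3942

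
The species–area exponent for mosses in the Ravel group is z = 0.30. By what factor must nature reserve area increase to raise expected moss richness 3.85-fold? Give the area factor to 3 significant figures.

(A₂/A₁)^0.3 = 3.85, so A₂/A₁ = 3.85^(1/0.3) = 3.85^3.333
ln(A₂/A₁) = ln 3.85 / 0.3 = 1.3481 / 0.3 = 4.4936
A₂/A₁ = e^4.4936 ≈ 89.44

89.4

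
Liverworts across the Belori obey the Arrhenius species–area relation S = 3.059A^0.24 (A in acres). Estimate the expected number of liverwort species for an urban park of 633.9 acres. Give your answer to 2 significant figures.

S = 3.059 × 633.9^0.24
ln S = ln 3.059 + 0.24 × ln 633.9 = 1.1181 + 0.24 × 6.4519 = 2.6665
S = e^2.6665 ≈ 14.39

14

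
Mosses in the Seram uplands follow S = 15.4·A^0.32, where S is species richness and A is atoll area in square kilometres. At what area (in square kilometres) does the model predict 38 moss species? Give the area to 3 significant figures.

16.8 square kilometres

38 = 15.4 × A^0.32  ⇒  A^0.32 = 38/15.4 = 2.468
ln A = ln(2.468) / 0.32 = 0.9032 / 0.32 = 2.8226
A = e^2.8226 ≈ 16.82 square kilometres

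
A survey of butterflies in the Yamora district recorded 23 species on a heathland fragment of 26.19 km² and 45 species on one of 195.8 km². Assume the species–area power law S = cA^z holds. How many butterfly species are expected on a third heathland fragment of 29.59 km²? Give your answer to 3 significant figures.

24.0

z = ln(45/23) / ln(195.8/26.19) = 0.6712 / 2.0117 = 0.3336
c = 23 / 26.19^0.3336 = 23 / 2.973 = 7.737
S₃ = 7.737 × 29.59^0.3336 = 7.737 × 3.096 ≈ 23.96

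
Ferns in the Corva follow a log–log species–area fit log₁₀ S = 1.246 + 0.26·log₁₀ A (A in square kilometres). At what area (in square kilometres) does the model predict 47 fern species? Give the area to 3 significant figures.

47 = 17.62 × A^0.26  ⇒  A^0.26 = 47/17.62 = 2.667
ln A = ln(2.667) / 0.26 = 0.9811 / 0.26 = 3.7736
A = e^3.7736 ≈ 43.53 square kilometres

43.5 square kilometres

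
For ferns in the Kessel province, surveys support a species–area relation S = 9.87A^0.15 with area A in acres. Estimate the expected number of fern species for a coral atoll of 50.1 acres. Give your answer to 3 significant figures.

17.8

S = 9.87 × 50.1^0.15 = 9.87 × 1.799 ≈ 17.75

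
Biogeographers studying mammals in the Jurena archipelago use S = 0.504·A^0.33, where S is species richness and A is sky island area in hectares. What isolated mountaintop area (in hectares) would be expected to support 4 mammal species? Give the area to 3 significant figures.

4 = 0.504 × A^0.33  ⇒  A^0.33 = 4/0.504 = 7.937
ln A = ln(7.937) / 0.33 = 2.0715 / 0.33 = 6.2772
A = e^6.2772 ≈ 532.3 hectares

532 hectares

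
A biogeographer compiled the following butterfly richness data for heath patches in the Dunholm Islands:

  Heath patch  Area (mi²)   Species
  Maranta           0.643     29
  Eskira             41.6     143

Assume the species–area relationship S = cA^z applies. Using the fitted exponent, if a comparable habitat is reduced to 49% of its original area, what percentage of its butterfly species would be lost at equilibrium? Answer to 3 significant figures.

23.9%

z = ln(143/29) / ln(41.6/0.643) = 1.5955 / 4.1697 = 0.3827
S_new/S_old = (A_new/A_old)^z = 0.49^0.3827 = exp(0.3827 × -0.7133) = 0.7611
Fraction lost = 1 − 0.7611 = 0.2389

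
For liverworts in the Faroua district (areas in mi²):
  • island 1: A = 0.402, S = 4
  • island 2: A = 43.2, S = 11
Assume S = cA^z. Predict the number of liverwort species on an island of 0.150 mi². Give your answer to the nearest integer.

z = ln(11/4) / ln(43.2/0.402) = 1.0116 / 4.6771 = 0.2163
c = 4 / 0.402^0.2163 = 4 / 0.8211 = 4.871
S₃ = 4.871 × 0.15^0.2163 = 4.871 × 0.6634 ≈ 3.232

3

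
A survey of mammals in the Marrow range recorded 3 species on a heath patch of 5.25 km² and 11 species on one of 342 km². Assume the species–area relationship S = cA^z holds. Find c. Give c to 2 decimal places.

z = ln(S₂/S₁) / ln(A₂/A₁) = ln(11/3) / ln(342/5.25) = 1.2993 / 4.1766 = 0.3111
c = S₁ / A₁^z = 3 / 5.25^0.3111 = 3 / 1.675 = 1.791

1.79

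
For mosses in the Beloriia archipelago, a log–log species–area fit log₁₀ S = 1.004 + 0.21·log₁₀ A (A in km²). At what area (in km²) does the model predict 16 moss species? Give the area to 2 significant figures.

16 = 10.09 × A^0.21  ⇒  A^0.21 = 16/10.09 = 1.585
ln A = ln(1.585) / 0.21 = 0.4608 / 0.21 = 2.1943
A = e^2.1943 ≈ 8.973 km²

9.0 km²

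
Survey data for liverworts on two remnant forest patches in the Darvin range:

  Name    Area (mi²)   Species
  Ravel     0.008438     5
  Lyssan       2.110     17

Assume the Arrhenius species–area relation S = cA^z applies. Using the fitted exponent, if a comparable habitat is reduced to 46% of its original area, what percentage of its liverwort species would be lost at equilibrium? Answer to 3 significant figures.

15.8%

z = ln(17/5) / ln(2.11/0.008438) = 1.2238 / 5.5217 = 0.2216
S_new/S_old = (A_new/A_old)^z = 0.46^0.2216 = exp(0.2216 × -0.7765) = 0.8419
Fraction lost = 1 − 0.8419 = 0.1581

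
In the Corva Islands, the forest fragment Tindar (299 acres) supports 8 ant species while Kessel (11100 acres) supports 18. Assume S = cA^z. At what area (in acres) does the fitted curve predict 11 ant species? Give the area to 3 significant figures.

1240 acres

z = ln(18/8) / ln(11100/299) = 0.8109 / 3.6143 = 0.2244
c = 8 / 299^0.2244 = 8 / 3.593 = 2.227
A = (11/2.227)^(1/0.2244) ⇒ ln A = ln(4.94)/0.2244 = 7.1198
A = e^7.1198 ≈ 1236 acres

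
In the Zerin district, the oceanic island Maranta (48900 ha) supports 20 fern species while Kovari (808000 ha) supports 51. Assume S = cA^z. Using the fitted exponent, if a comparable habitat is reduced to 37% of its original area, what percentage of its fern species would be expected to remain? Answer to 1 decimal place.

z = ln(51/20) / ln(808000/48900) = 0.9361 / 2.8048 = 0.3337
S_new/S_old = (A_new/A_old)^z = 0.37^0.3337 = exp(0.3337 × -0.9943) = 0.7176

71.8%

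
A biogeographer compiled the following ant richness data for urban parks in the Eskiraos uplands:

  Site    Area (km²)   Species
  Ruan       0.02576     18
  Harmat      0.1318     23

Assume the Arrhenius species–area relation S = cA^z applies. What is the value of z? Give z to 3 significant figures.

Taking logs: ln S = ln c + z ln A, so z = (ln S₂ − ln S₁)/(ln A₂ − ln A₁).
z = ln(23/18) / ln(0.1318/0.02576) = ln(1.278) / ln(5.116) = 0.2451 / 1.6325 = 0.1502

0.150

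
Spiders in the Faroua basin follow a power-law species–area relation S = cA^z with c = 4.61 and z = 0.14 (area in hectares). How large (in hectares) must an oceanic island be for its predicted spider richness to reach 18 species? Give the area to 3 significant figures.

16800 hectares

18 = 4.61 × A^0.14  ⇒  A^0.14 = 18/4.61 = 3.905
ln A = ln(3.905) / 0.14 = 1.3621 / 0.14 = 9.7296
A = e^9.7296 ≈ 16808 hectares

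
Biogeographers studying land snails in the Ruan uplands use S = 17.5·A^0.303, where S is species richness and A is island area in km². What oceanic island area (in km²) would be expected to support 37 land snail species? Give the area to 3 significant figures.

37 = 17.5 × A^0.303  ⇒  A^0.303 = 37/17.5 = 2.114
ln A = ln(2.114) / 0.303 = 0.7487 / 0.303 = 2.4710
A = e^2.4710 ≈ 11.83 km²

11.8 km²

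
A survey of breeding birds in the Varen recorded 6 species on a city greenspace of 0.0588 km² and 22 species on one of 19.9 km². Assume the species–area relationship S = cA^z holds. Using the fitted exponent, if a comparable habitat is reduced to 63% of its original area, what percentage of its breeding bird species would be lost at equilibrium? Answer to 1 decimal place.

9.8%

z = ln(22/6) / ln(19.9/0.0588) = 1.2993 / 5.8243 = 0.2231
S_new/S_old = (A_new/A_old)^z = 0.63^0.2231 = exp(0.2231 × -0.4620) = 0.9021
Fraction lost = 1 − 0.9021 = 0.09794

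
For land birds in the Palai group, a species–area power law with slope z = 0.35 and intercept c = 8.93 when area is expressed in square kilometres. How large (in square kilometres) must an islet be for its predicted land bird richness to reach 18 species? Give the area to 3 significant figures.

18 = 8.93 × A^0.35  ⇒  A^0.35 = 18/8.93 = 2.016
ln A = ln(2.016) / 0.35 = 0.7010 / 0.35 = 2.0027
A = e^2.0027 ≈ 7.409 square kilometres

7.41 square kilometres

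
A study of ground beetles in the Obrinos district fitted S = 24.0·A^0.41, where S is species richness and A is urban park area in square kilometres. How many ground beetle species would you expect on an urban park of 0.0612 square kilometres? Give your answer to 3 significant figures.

7.63

S = 24 × 0.0612^0.41 = 24 × 0.3181 ≈ 7.634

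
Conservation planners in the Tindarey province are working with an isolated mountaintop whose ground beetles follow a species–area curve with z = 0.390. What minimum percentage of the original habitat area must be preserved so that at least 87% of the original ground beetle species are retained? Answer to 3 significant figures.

70.0%

Need (A_new/A_old)^0.39 = 0.87, so A_new/A_old = 0.87^(1/0.39) = 0.87^2.564
ln(A_new/A_old) = ln 0.87 / 0.39 = -0.1393 / 0.39 = -0.3571
A_new/A_old = e^-0.3571 ≈ 0.6997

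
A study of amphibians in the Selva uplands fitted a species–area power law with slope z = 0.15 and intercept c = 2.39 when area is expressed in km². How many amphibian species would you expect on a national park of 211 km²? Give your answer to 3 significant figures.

S = 2.39 × 211^0.15
ln S = ln 2.39 + 0.15 × ln 211 = 0.8713 + 0.15 × 5.3519 = 1.6741
S = e^1.6741 ≈ 5.334

5.33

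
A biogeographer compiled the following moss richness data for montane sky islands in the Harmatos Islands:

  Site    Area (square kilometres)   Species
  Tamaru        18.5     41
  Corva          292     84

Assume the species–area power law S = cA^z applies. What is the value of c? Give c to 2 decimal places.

z = ln(S₂/S₁) / ln(A₂/A₁) = ln(84/41) / ln(292/18.5) = 0.7172 / 2.7590 = 0.2600
c = S₁ / A₁^z = 41 / 18.5^0.2600 = 41 / 2.135 = 19.2

19.20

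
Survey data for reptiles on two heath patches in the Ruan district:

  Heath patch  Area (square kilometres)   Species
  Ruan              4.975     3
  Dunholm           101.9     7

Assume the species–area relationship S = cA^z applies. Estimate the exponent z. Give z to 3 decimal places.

Taking logs: ln S = ln c + z ln A, so z = (ln S₂ − ln S₁)/(ln A₂ − ln A₁).
z = ln(7/3) / ln(101.9/4.975) = ln(2.333) / ln(20.48) = 0.8473 / 3.0196 = 0.2806

0.281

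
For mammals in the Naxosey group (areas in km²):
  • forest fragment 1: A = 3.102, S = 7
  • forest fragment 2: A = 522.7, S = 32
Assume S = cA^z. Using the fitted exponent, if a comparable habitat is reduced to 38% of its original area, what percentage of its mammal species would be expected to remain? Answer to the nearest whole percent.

75%

z = ln(32/7) / ln(522.7/3.102) = 1.5198 / 5.1270 = 0.2964
S_new/S_old = (A_new/A_old)^z = 0.38^0.2964 = exp(0.2964 × -0.9676) = 0.7506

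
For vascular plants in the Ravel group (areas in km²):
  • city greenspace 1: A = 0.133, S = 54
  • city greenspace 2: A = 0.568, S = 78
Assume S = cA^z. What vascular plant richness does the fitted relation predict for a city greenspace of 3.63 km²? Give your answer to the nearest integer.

z = ln(78/54) / ln(0.568/0.133) = 0.3677 / 1.4518 = 0.2533
c = 54 / 0.133^0.2533 = 54 / 0.5999 = 90.02
S₃ = 90.02 × 3.63^0.2533 = 90.02 × 1.386 ≈ 124.8

125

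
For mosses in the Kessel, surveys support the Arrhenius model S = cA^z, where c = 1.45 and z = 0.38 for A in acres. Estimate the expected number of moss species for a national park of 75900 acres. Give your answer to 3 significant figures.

104

S = 1.45 × 75900^0.38
ln S = ln 1.45 + 0.38 × ln 75900 = 0.3716 + 0.38 × 11.2372 = 4.6417
S = e^4.6417 ≈ 103.7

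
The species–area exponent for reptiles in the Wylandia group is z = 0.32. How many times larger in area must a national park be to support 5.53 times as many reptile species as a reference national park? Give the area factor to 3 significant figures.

209

(A₂/A₁)^0.32 = 5.53, so A₂/A₁ = 5.53^(1/0.32) = 5.53^3.125
ln(A₂/A₁) = ln 5.53 / 0.32 = 1.7102 / 0.32 = 5.3443
A₂/A₁ = e^5.3443 ≈ 209.4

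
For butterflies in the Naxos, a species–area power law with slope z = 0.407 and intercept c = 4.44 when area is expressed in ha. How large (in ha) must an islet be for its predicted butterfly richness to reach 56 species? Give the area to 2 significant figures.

56 = 4.44 × A^0.407  ⇒  A^0.407 = 56/4.44 = 12.61
ln A = ln(12.61) / 0.407 = 2.5347 / 0.407 = 6.2278
A = e^6.2278 ≈ 506.6 ha

510 ha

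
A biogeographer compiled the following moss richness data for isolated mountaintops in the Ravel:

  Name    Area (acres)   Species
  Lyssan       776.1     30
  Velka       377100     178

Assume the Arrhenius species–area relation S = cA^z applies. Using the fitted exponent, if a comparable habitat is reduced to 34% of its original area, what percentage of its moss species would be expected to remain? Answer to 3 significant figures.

73.3%

z = ln(178/30) / ln(377100/776.1) = 1.7806 / 6.1860 = 0.2878
S_new/S_old = (A_new/A_old)^z = 0.34^0.2878 = exp(0.2878 × -1.0788) = 0.7331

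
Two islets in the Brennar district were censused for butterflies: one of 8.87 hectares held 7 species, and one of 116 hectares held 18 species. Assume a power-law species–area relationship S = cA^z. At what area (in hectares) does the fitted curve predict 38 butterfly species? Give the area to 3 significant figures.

887 hectares

z = ln(18/7) / ln(116/8.87) = 0.9445 / 2.5709 = 0.3674
c = 7 / 8.87^0.3674 = 7 / 2.23 = 3.14
A = (38/3.14)^(1/0.3674) ⇒ ln A = ln(12.1)/0.3674 = 6.7876
A = e^6.7876 ≈ 886.8 hectares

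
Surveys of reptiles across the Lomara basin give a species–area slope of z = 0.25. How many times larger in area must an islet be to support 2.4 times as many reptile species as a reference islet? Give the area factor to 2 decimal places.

(A₂/A₁)^0.25 = 2.4, so A₂/A₁ = 2.4^(1/0.25) = 2.4^4
ln(A₂/A₁) = ln 2.4 / 0.25 = 0.8755 / 0.25 = 3.5019
A₂/A₁ = e^3.5019 ≈ 33.18

33.18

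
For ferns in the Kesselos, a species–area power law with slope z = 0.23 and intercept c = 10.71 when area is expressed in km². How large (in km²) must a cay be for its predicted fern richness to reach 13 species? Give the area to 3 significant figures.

2.32 km²

13 = 10.71 × A^0.23  ⇒  A^0.23 = 13/10.71 = 1.214
ln A = ln(1.214) / 0.23 = 0.1938 / 0.23 = 0.8425
A = e^0.8425 ≈ 2.322 km²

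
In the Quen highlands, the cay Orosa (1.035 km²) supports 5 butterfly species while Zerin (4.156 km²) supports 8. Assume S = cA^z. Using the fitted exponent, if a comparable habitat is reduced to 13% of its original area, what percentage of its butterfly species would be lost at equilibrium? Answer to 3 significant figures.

z = ln(8/5) / ln(4.156/1.035) = 0.4700 / 1.3902 = 0.3381
S_new/S_old = (A_new/A_old)^z = 0.13^0.3381 = exp(0.3381 × -2.0402) = 0.5017
Fraction lost = 1 − 0.5017 = 0.4983

49.8%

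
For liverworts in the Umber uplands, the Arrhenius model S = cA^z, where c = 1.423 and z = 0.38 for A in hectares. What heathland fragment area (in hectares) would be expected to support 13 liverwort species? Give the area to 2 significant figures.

340 hectares

13 = 1.423 × A^0.38  ⇒  A^0.38 = 13/1.423 = 9.136
ln A = ln(9.136) / 0.38 = 2.2122 / 0.38 = 5.8215
A = e^5.8215 ≈ 337.5 hectares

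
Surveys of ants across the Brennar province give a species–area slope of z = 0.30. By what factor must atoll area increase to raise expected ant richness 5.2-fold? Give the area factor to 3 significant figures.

(A₂/A₁)^0.3 = 5.2, so A₂/A₁ = 5.2^(1/0.3) = 5.2^3.333
ln(A₂/A₁) = ln 5.2 / 0.3 = 1.6487 / 0.3 = 5.4955
A₂/A₁ = e^5.4955 ≈ 243.6

244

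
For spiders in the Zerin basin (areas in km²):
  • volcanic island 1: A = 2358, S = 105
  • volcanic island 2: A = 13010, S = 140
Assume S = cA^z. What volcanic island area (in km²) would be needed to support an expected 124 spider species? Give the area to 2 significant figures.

6300 km²

z = ln(140/105) / ln(13010/2358) = 0.2877 / 1.7079 = 0.1684
c = 105 / 2358^0.1684 = 105 / 3.699 = 28.39
A = (124/28.39)^(1/0.1684) ⇒ ln A = ln(4.368)/0.1684 = 8.7530
A = e^8.7530 ≈ 6330 km²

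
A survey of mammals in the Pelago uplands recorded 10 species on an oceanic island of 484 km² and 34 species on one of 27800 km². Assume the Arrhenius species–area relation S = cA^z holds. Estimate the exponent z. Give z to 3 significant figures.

Taking logs: ln S = ln c + z ln A, so z = (ln S₂ − ln S₁)/(ln A₂ − ln A₁).
z = ln(34/10) / ln(27800/484) = ln(3.4) / ln(57.44) = 1.2238 / 4.0507 = 0.3021

0.302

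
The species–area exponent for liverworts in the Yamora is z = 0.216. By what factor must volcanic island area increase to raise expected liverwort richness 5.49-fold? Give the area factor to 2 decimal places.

2654.28

(A₂/A₁)^0.216 = 5.49, so A₂/A₁ = 5.49^(1/0.216) = 5.49^4.63
ln(A₂/A₁) = ln 5.49 / 0.216 = 1.7029 / 0.216 = 7.8839
A₂/A₁ = e^7.8839 ≈ 2654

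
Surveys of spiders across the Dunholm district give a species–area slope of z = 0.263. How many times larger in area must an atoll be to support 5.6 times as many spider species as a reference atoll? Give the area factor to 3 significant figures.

700

(A₂/A₁)^0.263 = 5.6, so A₂/A₁ = 5.6^(1/0.263) = 5.6^3.802
ln(A₂/A₁) = ln 5.6 / 0.263 = 1.7228 / 0.263 = 6.5504
A₂/A₁ = e^6.5504 ≈ 699.6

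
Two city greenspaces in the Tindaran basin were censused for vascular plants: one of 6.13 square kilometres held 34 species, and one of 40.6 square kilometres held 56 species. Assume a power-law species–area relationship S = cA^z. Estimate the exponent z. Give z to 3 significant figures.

Taking logs: ln S = ln c + z ln A, so z = (ln S₂ − ln S₁)/(ln A₂ − ln A₁).
z = ln(56/34) / ln(40.6/6.13) = ln(1.647) / ln(6.623) = 0.4990 / 1.8906 = 0.2639

0.264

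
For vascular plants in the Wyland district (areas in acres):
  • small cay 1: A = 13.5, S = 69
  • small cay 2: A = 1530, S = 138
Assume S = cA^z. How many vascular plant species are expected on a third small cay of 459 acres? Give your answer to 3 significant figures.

116

z = ln(138/69) / ln(1530/13.5) = 0.6931 / 4.7303 = 0.1465
c = 69 / 13.5^0.1465 = 69 / 1.464 = 47.12
S₃ = 47.12 × 459^0.1465 = 47.12 × 2.455 ≈ 115.7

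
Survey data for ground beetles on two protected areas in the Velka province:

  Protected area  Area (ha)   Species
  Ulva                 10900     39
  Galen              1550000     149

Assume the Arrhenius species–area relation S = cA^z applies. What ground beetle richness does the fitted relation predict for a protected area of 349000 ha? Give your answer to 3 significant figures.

z = ln(149/39) / ln(1550000/10900) = 1.3404 / 4.9572 = 0.2704
c = 39 / 10900^0.2704 = 39 / 12.35 = 3.158
S₃ = 3.158 × 349000^0.2704 = 3.158 × 31.53 ≈ 99.57

99.6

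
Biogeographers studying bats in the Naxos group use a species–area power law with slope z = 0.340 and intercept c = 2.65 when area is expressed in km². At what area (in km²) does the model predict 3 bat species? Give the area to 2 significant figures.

1.4 km²

3 = 2.65 × A^0.34  ⇒  A^0.34 = 3/2.65 = 1.132
ln A = ln(1.132) / 0.34 = 0.1241 / 0.34 = 0.3649
A = e^0.3649 ≈ 1.44 km²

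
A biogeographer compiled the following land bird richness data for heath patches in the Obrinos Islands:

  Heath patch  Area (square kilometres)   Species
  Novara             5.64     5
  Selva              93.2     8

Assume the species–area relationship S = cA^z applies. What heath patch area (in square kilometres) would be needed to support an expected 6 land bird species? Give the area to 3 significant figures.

z = ln(8/5) / ln(93.2/5.64) = 0.4700 / 2.8049 = 0.1676
c = 5 / 5.64^0.1676 = 5 / 1.336 = 3.742
A = (6/3.742)^(1/0.1676) ⇒ ln A = ln(1.604)/0.1676 = 2.8179
A = e^2.8179 ≈ 16.74 square kilometres

16.7 square kilometres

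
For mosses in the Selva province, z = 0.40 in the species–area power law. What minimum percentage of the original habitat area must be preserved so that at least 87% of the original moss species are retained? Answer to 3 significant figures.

Need (A_new/A_old)^0.4 = 0.87, so A_new/A_old = 0.87^(1/0.4) = 0.87^2.5
ln(A_new/A_old) = ln 0.87 / 0.4 = -0.1393 / 0.4 = -0.3482
A_new/A_old = e^-0.3482 ≈ 0.706

70.6%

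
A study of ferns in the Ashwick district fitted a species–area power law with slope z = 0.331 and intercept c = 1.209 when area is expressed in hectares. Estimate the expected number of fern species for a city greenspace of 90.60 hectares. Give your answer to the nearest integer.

S = 1.209 × 90.6^0.331
ln S = ln 1.209 + 0.331 × ln 90.6 = 0.1898 + 0.331 × 4.5065 = 1.6814
S = e^1.6814 ≈ 5.373

5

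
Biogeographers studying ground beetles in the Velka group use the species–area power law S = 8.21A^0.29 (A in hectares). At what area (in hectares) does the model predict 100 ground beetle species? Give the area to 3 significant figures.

5540 hectares

100 = 8.21 × A^0.29  ⇒  A^0.29 = 100/8.21 = 12.18
ln A = ln(12.18) / 0.29 = 2.4998 / 0.29 = 8.6201
A = e^8.6201 ≈ 5542 hectares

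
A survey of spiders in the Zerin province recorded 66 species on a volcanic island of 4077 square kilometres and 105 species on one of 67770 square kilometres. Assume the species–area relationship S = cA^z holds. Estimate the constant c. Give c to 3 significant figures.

z = ln(S₂/S₁) / ln(A₂/A₁) = ln(105/66) / ln(67770/4077) = 0.4643 / 2.8108 = 0.1652
c = S₁ / A₁^z = 66 / 4077^0.1652 = 66 / 3.948 = 16.72

16.7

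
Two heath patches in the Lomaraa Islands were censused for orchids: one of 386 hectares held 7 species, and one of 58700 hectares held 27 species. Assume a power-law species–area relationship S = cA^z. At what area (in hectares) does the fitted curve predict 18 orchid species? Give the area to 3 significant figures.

z = ln(27/7) / ln(58700/386) = 1.3499 / 5.0244 = 0.2687
c = 7 / 386^0.2687 = 7 / 4.954 = 1.413
A = (18/1.413)^(1/0.2687) ⇒ ln A = ln(12.74)/0.2687 = 9.4711
A = e^9.4711 ≈ 12979 hectares

13000 hectares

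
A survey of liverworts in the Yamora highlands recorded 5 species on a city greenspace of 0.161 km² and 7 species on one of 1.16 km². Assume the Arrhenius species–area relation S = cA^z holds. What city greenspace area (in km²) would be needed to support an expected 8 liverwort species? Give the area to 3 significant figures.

z = ln(7/5) / ln(1.16/0.161) = 0.3365 / 1.9748 = 0.1704
c = 5 / 0.161^0.1704 = 5 / 0.7326 = 6.825
A = (8/6.825)^(1/0.1704) ⇒ ln A = ln(1.172)/0.1704 = 0.9321
A = e^0.9321 ≈ 2.54 km²

2.54 km²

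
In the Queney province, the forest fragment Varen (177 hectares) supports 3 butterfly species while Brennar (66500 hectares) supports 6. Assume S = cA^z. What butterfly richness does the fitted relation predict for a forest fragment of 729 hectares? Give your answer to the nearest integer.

z = ln(6/3) / ln(66500/177) = 0.6931 / 5.9288 = 0.1169
c = 3 / 177^0.1169 = 3 / 1.832 = 1.638
S₃ = 1.638 × 729^0.1169 = 1.638 × 2.161 ≈ 3.54

4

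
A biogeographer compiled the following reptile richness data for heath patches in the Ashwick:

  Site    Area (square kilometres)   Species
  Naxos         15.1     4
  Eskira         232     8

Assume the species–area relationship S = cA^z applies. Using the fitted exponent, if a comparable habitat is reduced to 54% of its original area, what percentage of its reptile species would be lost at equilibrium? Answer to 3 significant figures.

z = ln(8/4) / ln(232/15.1) = 0.6931 / 2.7320 = 0.2537
S_new/S_old = (A_new/A_old)^z = 0.54^0.2537 = exp(0.2537 × -0.6162) = 0.8553
Fraction lost = 1 − 0.8553 = 0.1447

14.5%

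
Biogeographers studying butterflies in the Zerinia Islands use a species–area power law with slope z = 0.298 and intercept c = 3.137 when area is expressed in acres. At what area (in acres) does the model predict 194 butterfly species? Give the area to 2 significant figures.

1000000 acres

194 = 3.137 × A^0.298  ⇒  A^0.298 = 194/3.137 = 61.84
ln A = ln(61.84) / 0.298 = 4.1246 / 0.298 = 13.8409
A = e^13.8409 ≈ 1025725 acres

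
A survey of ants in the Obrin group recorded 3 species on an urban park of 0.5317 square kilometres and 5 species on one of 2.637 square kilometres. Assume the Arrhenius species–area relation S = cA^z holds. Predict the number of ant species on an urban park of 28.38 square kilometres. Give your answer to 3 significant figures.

z = ln(5/3) / ln(2.637/0.5317) = 0.5108 / 1.6013 = 0.3190
c = 3 / 0.5317^0.3190 = 3 / 0.8175 = 3.67
S₃ = 3.67 × 28.38^0.3190 = 3.67 × 2.907 ≈ 10.67

10.7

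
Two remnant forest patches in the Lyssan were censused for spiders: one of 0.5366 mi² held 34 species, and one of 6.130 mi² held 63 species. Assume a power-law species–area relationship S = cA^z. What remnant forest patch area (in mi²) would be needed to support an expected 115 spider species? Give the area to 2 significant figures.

66 mi²

z = ln(63/34) / ln(6.13/0.5366) = 0.6168 / 2.4357 = 0.2532
c = 34 / 0.5366^0.2532 = 34 / 0.8542 = 39.8
A = (115/39.8)^(1/0.2532) ⇒ ln A = ln(2.889)/0.2532 = 4.1897
A = e^4.1897 ≈ 66.01 mi²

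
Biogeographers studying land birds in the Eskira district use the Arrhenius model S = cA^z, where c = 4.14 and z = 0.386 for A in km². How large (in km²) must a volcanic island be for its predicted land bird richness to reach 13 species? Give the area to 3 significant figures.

13 = 4.14 × A^0.386  ⇒  A^0.386 = 13/4.14 = 3.14
ln A = ln(3.14) / 0.386 = 1.1443 / 0.386 = 2.9644
A = e^2.9644 ≈ 19.38 km²

19.4 km²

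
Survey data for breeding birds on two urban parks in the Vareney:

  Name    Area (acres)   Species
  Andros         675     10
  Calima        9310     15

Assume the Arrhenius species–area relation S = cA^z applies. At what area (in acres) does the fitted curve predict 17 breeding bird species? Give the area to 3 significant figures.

20900 acres

z = ln(15/10) / ln(9310/675) = 0.4055 / 2.6241 = 0.1545
c = 10 / 675^0.1545 = 10 / 2.736 = 3.655
A = (17/3.655)^(1/0.1545) ⇒ ln A = ln(4.652)/0.1545 = 9.9489
A = e^9.9489 ≈ 20929 acres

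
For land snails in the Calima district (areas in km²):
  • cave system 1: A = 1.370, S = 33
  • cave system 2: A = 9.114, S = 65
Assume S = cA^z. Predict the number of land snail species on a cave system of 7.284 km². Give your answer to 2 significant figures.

z = ln(65/33) / ln(9.114/1.37) = 0.6779 / 1.8950 = 0.3577
c = 33 / 1.37^0.3577 = 33 / 1.119 = 29.49
S₃ = 29.49 × 7.284^0.3577 = 29.49 × 2.035 ≈ 59.99

60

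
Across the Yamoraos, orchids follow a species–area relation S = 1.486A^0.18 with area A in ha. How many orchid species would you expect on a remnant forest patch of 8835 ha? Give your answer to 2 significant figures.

7.6

S = 1.486 × 8835^0.18 = 1.486 × 5.132 ≈ 7.627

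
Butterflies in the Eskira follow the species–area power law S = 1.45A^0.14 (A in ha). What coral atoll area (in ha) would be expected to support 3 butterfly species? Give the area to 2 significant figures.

3 = 1.45 × A^0.14  ⇒  A^0.14 = 3/1.45 = 2.069
ln A = ln(2.069) / 0.14 = 0.7270 / 0.14 = 5.1932
A = e^5.1932 ≈ 180 ha

180 ha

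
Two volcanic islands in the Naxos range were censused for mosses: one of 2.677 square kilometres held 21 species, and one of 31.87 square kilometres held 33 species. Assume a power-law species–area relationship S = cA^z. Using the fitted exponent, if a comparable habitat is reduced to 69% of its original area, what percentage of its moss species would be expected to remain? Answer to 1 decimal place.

93.5%

z = ln(33/21) / ln(31.87/2.677) = 0.4520 / 2.4770 = 0.1825
S_new/S_old = (A_new/A_old)^z = 0.69^0.1825 = exp(0.1825 × -0.3711) = 0.9345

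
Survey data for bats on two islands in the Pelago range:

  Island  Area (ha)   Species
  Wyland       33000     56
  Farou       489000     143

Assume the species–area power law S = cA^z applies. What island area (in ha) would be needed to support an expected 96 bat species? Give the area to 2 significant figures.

160000 ha

z = ln(143/56) / ln(489000/33000) = 0.9375 / 2.6959 = 0.3478
c = 56 / 33000^0.3478 = 56 / 37.27 = 1.503
A = (96/1.503)^(1/0.3478) ⇒ ln A = ln(63.89)/0.3478 = 11.9542
A = e^11.9542 ≈ 155469 ha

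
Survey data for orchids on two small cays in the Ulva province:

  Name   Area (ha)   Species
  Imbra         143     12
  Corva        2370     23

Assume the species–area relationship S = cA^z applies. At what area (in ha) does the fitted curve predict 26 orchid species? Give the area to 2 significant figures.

4000 ha

z = ln(23/12) / ln(2370/143) = 0.6506 / 2.8078 = 0.2317
c = 12 / 143^0.2317 = 12 / 3.158 = 3.8
A = (26/3.8)^(1/0.2317) ⇒ ln A = ln(6.842)/0.2317 = 8.2998
A = e^8.2998 ≈ 4023 ha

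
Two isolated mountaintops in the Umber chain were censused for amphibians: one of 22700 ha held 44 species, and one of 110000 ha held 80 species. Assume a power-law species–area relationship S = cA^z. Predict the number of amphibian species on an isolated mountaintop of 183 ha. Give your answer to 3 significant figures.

z = ln(80/44) / ln(110000/22700) = 0.5978 / 1.5781 = 0.3788
c = 44 / 22700^0.3788 = 44 / 44.69 = 0.9846
S₃ = 0.9846 × 183^0.3788 = 0.9846 × 7.196 ≈ 7.085

7.09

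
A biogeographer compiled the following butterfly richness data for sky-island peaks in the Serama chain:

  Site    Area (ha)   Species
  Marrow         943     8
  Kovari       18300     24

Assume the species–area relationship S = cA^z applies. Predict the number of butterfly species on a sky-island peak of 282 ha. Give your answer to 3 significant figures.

5.12

z = ln(24/8) / ln(18300/943) = 1.0986 / 2.9656 = 0.3705
c = 8 / 943^0.3705 = 8 / 12.64 = 0.6327
S₃ = 0.6327 × 282^0.3705 = 0.6327 × 8.085 ≈ 5.115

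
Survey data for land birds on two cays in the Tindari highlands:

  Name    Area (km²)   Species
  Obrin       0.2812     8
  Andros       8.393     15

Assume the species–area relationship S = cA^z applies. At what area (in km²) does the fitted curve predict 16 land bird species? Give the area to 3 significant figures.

11.9 km²

z = ln(15/8) / ln(8.393/0.2812) = 0.6286 / 3.3961 = 0.1851
c = 8 / 0.2812^0.1851 = 8 / 0.7907 = 10.12
A = (16/10.12)^(1/0.1851) ⇒ ln A = ln(1.581)/0.1851 = 2.4761
A = e^2.4761 ≈ 11.89 km²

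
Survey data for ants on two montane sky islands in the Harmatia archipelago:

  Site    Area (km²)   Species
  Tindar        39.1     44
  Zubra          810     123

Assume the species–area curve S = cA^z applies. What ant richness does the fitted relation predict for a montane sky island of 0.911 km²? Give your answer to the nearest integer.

z = ln(123/44) / ln(810/39.1) = 1.0280 / 3.0309 = 0.3392
c = 44 / 39.1^0.3392 = 44 / 3.468 = 12.69
S₃ = 12.69 × 0.911^0.3392 = 12.69 × 0.9689 ≈ 12.29

12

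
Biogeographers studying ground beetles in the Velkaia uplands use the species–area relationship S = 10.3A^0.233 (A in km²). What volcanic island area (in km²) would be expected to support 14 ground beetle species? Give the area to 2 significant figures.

3.7 km²

14 = 10.3 × A^0.233  ⇒  A^0.233 = 14/10.3 = 1.359
ln A = ln(1.359) / 0.233 = 0.3069 / 0.233 = 1.3172
A = e^1.3172 ≈ 3.733 km²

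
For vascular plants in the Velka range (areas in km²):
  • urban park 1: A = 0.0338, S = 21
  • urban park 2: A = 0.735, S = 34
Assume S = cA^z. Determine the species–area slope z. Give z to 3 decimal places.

0.156

Taking logs: ln S = ln c + z ln A, so z = (ln S₂ − ln S₁)/(ln A₂ − ln A₁).
z = ln(34/21) / ln(0.735/0.0338) = ln(1.619) / ln(21.75) = 0.4818 / 3.0794 = 0.1565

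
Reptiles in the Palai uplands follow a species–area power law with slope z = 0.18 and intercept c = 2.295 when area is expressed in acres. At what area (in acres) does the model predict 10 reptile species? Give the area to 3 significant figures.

3560 acres

10 = 2.295 × A^0.18  ⇒  A^0.18 = 10/2.295 = 4.357
ln A = ln(4.357) / 0.18 = 1.4719 / 0.18 = 8.1770
A = e^8.1770 ≈ 3558 acres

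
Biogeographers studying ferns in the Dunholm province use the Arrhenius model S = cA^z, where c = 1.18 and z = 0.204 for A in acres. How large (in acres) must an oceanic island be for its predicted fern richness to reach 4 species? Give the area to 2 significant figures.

400 acres

4 = 1.18 × A^0.204  ⇒  A^0.204 = 4/1.18 = 3.39
ln A = ln(3.39) / 0.204 = 1.2208 / 0.204 = 5.9842
A = e^5.9842 ≈ 397.1 acres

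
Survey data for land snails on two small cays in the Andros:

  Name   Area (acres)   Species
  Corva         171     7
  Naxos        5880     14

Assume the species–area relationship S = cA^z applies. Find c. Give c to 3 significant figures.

z = ln(S₂/S₁) / ln(A₂/A₁) = ln(14/7) / ln(5880/171) = 0.6931 / 3.5376 = 0.1959
c = S₁ / A₁^z = 7 / 171^0.1959 = 7 / 2.739 = 2.556

2.56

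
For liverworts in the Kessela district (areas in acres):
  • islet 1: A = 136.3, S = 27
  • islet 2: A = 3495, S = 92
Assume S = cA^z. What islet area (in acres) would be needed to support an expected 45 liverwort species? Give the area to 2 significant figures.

z = ln(92/27) / ln(3495/136.3) = 1.2260 / 3.2442 = 0.3779
c = 27 / 136.3^0.3779 = 27 / 6.406 = 4.215
A = (45/4.215)^(1/0.3779) ⇒ ln A = ln(10.68)/0.3779 = 6.2667
A = e^6.2667 ≈ 526.7 acres

530 acres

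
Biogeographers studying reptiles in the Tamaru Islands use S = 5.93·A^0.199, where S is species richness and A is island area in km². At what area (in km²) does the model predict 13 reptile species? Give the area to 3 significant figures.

51.6 km²

13 = 5.93 × A^0.199  ⇒  A^0.199 = 13/5.93 = 2.192
ln A = ln(2.192) / 0.199 = 0.7849 / 0.199 = 3.9443
A = e^3.9443 ≈ 51.64 km²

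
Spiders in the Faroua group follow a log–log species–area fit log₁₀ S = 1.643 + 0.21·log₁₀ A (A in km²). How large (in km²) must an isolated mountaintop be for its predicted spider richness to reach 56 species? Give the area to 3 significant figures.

3.17 km²

56 = 43.95 × A^0.21  ⇒  A^0.21 = 56/43.95 = 1.274
ln A = ln(1.274) / 0.21 = 0.2422 / 0.21 = 1.1534
A = e^1.1534 ≈ 3.169 km²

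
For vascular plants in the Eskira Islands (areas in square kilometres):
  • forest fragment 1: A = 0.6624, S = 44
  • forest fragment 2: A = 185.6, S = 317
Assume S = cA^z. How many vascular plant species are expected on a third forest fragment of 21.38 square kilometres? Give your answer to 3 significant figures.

149

z = ln(317/44) / ln(185.6/0.6624) = 1.9747 / 5.6355 = 0.3504
c = 44 / 0.6624^0.3504 = 44 / 0.8656 = 50.83
S₃ = 50.83 × 21.38^0.3504 = 50.83 × 2.924 ≈ 148.7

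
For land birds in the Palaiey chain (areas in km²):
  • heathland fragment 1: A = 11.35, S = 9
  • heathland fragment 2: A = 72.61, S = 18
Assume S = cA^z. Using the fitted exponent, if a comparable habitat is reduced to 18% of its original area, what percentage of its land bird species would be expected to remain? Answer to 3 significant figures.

z = ln(18/9) / ln(72.61/11.35) = 0.6931 / 1.8559 = 0.3735
S_new/S_old = (A_new/A_old)^z = 0.18^0.3735 = exp(0.3735 × -1.7148) = 0.5271

52.7%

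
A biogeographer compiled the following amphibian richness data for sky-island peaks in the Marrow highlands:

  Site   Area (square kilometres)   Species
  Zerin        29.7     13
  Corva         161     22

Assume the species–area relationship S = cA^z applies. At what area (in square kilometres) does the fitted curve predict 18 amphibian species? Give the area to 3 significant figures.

84.5 square kilometres

z = ln(22/13) / ln(161/29.7) = 0.5261 / 1.6903 = 0.3113
c = 13 / 29.7^0.3113 = 13 / 2.873 = 4.524
A = (18/4.524)^(1/0.3113) ⇒ ln A = ln(3.979)/0.3113 = 4.4367
A = e^4.4367 ≈ 84.49 square kilometres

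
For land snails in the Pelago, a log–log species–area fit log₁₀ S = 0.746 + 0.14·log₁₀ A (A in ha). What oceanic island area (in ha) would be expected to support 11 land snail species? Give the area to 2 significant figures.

130 ha

11 = 5.572 × A^0.14  ⇒  A^0.14 = 11/5.572 = 1.974
ln A = ln(1.974) / 0.14 = 0.6802 / 0.14 = 4.8583
A = e^4.8583 ≈ 128.8 ha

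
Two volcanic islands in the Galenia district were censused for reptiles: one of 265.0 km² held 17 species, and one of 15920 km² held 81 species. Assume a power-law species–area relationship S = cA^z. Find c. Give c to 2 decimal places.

z = ln(S₂/S₁) / ln(A₂/A₁) = ln(81/17) / ln(15920/265) = 1.5612 / 4.0956 = 0.3812
c = S₁ / A₁^z = 17 / 265^0.3812 = 17 / 8.39 = 2.026

2.03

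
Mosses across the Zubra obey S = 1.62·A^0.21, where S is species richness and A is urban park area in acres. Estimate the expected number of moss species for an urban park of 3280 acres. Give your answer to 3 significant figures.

S = 1.62 × 3280^0.21
ln S = ln 1.62 + 0.21 × ln 3280 = 0.4824 + 0.21 × 8.0956 = 2.1825
S = e^2.1825 ≈ 8.868

8.87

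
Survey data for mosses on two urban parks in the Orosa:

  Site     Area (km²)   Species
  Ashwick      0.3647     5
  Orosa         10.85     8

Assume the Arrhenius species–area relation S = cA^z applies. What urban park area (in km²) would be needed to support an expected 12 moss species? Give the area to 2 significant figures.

200 km²

z = ln(8/5) / ln(10.85/0.3647) = 0.4700 / 3.3928 = 0.1385
c = 5 / 0.3647^0.1385 = 5 / 0.8696 = 5.75
A = (12/5.75)^(1/0.1385) ⇒ ln A = ln(2.087)/0.1385 = 5.3111
A = e^5.3111 ≈ 202.6 km²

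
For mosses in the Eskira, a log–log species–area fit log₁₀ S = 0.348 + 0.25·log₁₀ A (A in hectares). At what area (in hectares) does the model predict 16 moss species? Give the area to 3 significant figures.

16 = 2.228 × A^0.25  ⇒  A^0.25 = 16/2.228 = 7.18
ln A = ln(7.18) / 0.25 = 1.9713 / 0.25 = 7.8852
A = e^7.8852 ≈ 2658 hectares

2660 hectares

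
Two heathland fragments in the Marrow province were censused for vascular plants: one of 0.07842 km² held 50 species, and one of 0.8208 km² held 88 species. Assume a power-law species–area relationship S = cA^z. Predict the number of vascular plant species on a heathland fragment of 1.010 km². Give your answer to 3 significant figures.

92.5

z = ln(88/50) / ln(0.8208/0.07842) = 0.5653 / 2.3482 = 0.2407
c = 50 / 0.07842^0.2407 = 50 / 0.5418 = 92.28
S₃ = 92.28 × 1.01^0.2407 = 92.28 × 1.002 ≈ 92.51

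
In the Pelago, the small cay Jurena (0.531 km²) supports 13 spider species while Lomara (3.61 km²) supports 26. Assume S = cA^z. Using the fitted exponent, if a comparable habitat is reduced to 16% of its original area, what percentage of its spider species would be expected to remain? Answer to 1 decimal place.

z = ln(26/13) / ln(3.61/0.531) = 0.6931 / 1.9167 = 0.3616
S_new/S_old = (A_new/A_old)^z = 0.16^0.3616 = exp(0.3616 × -1.8326) = 0.5154

51.5%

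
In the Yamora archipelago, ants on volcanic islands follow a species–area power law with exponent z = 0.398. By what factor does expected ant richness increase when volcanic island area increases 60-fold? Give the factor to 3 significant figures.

5.10

S₂/S₁ = (A₂/A₁)^z = 60^0.398
ln(S₂/S₁) = 0.398 × ln 60 = 0.398 × 4.0943 = 1.6295
S₂/S₁ = e^1.6295 ≈ 5.102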